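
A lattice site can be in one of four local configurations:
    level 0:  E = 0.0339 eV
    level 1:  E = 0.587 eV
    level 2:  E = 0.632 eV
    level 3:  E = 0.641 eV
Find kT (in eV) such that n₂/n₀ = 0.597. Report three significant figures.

1.16 eV

n₂/n₀ = exp[−(E₂−E₀)/kT] = 0.597.
⇒ (E₂−E₀)/kT = ln(1/0.597) = ln(1.6750) = 0.51581.
kT = 0.5981 eV / 0.51581 = 1.16 eV.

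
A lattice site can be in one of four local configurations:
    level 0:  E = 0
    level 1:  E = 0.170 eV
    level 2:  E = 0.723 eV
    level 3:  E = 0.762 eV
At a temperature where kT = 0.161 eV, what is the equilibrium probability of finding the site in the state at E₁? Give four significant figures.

Eᵢ/kT = 0, 1.05590, 4.49068, 4.73292.
Z = Σ e^(−Eᵢ/kT) = e^(−0) + e^(−1.05590) + e^(−4.49068) + e^(−4.73292) = 1.00000 + 0.347879 + 0.0112130 + 0.00880074 = 1.36789.
P₁ = e^(−E₁/kT) / Z = 0.347879/1.36789 = 0.2543.

0.2543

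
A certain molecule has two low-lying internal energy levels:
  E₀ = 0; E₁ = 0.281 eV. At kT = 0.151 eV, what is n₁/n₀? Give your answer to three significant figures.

n₁/n₀ = exp[−(E₁−E₀)/kT] = exp(−(0.281 eV)/(0.151 eV)) = exp(-1.8609) = 0.156.

0.156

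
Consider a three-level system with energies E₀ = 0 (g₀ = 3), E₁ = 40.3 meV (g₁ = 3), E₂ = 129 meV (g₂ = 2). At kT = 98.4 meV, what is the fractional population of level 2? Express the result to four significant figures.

0.09747

Eᵢ/kT = 0, 0.409553, 1.31098.
Z = Σ gᵢe^(−Eᵢ/kT) = 3·e^(−0) + 3·e^(−0.409553) + 2·e^(−1.31098) = 3.00000 + 1.99184 + 0.539112 = 5.53095.
P₂ = g₂ e^(−E₂/kT) / Z = 0.539112/5.53095 = 0.09747.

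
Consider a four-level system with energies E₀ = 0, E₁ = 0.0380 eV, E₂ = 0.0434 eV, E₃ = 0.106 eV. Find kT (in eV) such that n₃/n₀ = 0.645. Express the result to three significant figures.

n₃/n₀ = exp[−(E₃−E₀)/kT] = 0.645.
⇒ (E₃−E₀)/kT = ln(1/0.645) = ln(1.5504) = 0.43851.
kT = 0.106 eV / 0.43851 = 0.242 eV.

0.242 eV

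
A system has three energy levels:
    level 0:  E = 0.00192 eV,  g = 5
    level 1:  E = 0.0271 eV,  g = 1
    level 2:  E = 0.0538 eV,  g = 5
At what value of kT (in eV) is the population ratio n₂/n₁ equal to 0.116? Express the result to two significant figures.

n₂/n₁ = (g₂/g₁) exp[−(E₂−E₁)/kT] = 0.116.
⇒ (E₂−E₁)/kT = ln((5/1)/0.116) = ln(43.10) = 3.764.
kT = 0.0267 eV / 3.764 = 0.0071 eV.

0.0071 eV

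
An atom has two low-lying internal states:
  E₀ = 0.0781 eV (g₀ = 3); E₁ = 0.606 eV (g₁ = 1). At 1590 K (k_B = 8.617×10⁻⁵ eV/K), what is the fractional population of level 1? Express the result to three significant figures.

k_BT = 8.617×10⁻⁵ × 1590 K = 0.13701 eV.
Eᵢ/kT = 0.57003, 4.4230.
Z = Σ gᵢe^(−Eᵢ/kT) = 3·e^(−0.57003) + 1·e^(−4.4230) = 1.6965 + 0.011998 = 1.7085.
P₁ = g₁ e^(−E₁/kT) / Z = 0.011998/1.7085 = 0.00702.

0.00702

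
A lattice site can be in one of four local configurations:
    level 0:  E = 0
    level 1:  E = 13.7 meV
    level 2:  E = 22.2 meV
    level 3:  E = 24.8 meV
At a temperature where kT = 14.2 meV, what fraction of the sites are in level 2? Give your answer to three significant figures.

0.119

Eᵢ/kT = 0, 0.96479, 1.5634, 1.7465.
Z = Σ e^(−Eᵢ/kT) = e^(−0) + e^(−0.96479) + e^(−1.5634) + e^(−1.7465) = 1.0000 + 0.38106 + 0.20942 + 0.17438 = 1.7649.
P₂ = e^(−E₂/kT) / Z = 0.20942/1.7649 = 0.119.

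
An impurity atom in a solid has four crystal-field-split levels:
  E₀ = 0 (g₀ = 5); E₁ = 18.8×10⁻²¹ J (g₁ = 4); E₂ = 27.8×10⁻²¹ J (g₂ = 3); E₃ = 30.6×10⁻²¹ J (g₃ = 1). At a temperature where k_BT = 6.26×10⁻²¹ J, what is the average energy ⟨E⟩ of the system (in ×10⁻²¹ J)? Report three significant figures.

Eᵢ/kT = 0, 3.0032, 4.4409, 4.8882.
Z = Σ gᵢe^(−Eᵢ/kT) = 5·e^(−0) + 4·e^(−3.0032) + 3·e^(−4.4409) + 1·e^(−4.8882) = 5.0000 + 0.19851 + 0.035356 + 0.0075350 = 5.2414.
⟨E⟩ = Σ Eᵢ gᵢe^(−Eᵢ/kT) / Z = (0·5.0000 + 18.8·0.19851 + 27.8·0.035356 + 30.6·0.0075350) / 5.2414 = 0.944 ×10⁻²¹ J.

0.944 ×10⁻²¹ J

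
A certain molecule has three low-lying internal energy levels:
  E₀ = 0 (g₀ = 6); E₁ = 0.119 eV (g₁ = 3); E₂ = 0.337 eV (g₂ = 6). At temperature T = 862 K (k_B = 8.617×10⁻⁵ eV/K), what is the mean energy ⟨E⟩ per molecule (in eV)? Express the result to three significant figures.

0.0140 eV

k_BT = 8.617×10⁻⁵ × 862 K = 0.074279 eV.
Eᵢ/kT = 0, 1.6021, 4.5369.
Z = Σ gᵢe^(−Eᵢ/kT) = 6·e^(−0) + 3·e^(−1.6021) + 6·e^(−4.5369) = 6.0000 + 0.60442 + 0.064239 = 6.6687.
⟨E⟩ = Σ Eᵢ gᵢe^(−Eᵢ/kT) / Z = (0·6.0000 + 0.119·0.60442 + 0.337·0.064239) / 6.6687 = 0.0140 eV.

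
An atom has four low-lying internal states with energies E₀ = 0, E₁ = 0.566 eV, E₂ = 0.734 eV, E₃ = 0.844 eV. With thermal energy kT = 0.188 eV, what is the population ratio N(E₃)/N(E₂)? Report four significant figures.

0.5570

n₃/n₂ = exp[−(E₃−E₂)/kT] = exp(−(0.110 eV)/(0.188 eV)) = exp(-0.585106) = 0.5570.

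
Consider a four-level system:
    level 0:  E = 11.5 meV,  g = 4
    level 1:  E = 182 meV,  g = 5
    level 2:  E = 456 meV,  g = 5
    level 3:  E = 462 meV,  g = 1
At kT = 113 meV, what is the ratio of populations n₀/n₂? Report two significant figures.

41

n₀/n₂ = (g₀/g₂) exp[−(E₀−E₂)/kT] = (4/5) × exp(−(-444.5 meV)/(113 meV)) = (4/5) × exp(3.934) = 41.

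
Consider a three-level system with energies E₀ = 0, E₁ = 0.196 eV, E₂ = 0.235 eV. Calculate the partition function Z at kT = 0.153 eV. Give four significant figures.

Z = 1.493

Eᵢ/kT = 0, 1.28105, 1.53595.
Z = Σ e^(−Eᵢ/kT) = e^(−0) + e^(−1.28105) + e^(−1.53595) = 1.00000 + 0.277746 + 0.215251 = 1.49300.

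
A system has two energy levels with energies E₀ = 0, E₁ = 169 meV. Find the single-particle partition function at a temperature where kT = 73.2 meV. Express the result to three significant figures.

Z = 1.10

Eᵢ/kT = 0, 2.3087.
Z = Σ e^(−Eᵢ/kT) = e^(−0) + e^(−2.3087) = 1.0000 + 0.099390 = 1.0994.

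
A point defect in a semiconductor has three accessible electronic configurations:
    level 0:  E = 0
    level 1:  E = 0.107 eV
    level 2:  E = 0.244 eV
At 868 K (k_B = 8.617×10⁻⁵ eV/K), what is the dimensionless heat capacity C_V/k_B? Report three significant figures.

0.569

k_BT = 8.617×10⁻⁵ × 868 K = 0.074796 eV.
Eᵢ/kT = 0, 1.4306, 3.2622.
Z = Σ e^(−Eᵢ/kT) = e^(−0) + e^(−1.4306) + e^(−3.2622) = 1.0000 + 0.23917 + 0.038304 = 1.2775.
⟨E⟩ = 0.027348 eV, ⟨E²⟩ = 0.0039286 eV².
C_V/k_B = (⟨E²⟩ − ⟨E⟩²)/(kT)² = (0.0039286 − 0.00074791)/0.0055944 = 0.569.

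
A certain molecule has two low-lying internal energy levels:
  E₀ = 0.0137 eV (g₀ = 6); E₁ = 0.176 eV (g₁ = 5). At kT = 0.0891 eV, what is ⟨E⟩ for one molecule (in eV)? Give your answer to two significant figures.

Eᵢ/kT = 0.1538, 1.975.
Z = Σ gᵢe^(−Eᵢ/kT) = 6·e^(−0.1538) + 5·e^(−1.975) = 5.145 + 0.6938 = 5.839.
⟨E⟩ = Σ Eᵢ gᵢe^(−Eᵢ/kT) / Z = (0.0137·5.145 + 0.176·0.6938) / 5.839 = 0.033 eV.

0.033 eV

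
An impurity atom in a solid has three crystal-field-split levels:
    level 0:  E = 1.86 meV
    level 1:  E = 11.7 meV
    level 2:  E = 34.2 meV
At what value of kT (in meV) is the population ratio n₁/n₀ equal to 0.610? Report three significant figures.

19.9 meV

n₁/n₀ = exp[−(E₁−E₀)/kT] = 0.610.
⇒ (E₁−E₀)/kT = ln(1/0.610) = ln(1.6393) = 0.49427.
kT = 9.84 meV / 0.49427 = 19.9 meV.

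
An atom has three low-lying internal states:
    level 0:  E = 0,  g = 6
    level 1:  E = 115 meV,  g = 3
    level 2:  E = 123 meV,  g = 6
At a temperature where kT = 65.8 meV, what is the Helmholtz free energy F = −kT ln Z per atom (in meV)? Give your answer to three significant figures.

-132 meV

Eᵢ/kT = 0, 1.7477, 1.8693.
Z = Σ gᵢe^(−Eᵢ/kT) = 6·e^(−0) + 3·e^(−1.7477) + 6·e^(−1.8693) = 6.0000 + 0.52252 + 0.92539 = 7.4479.
F = −kT ln Z = −65.8 × ln(7.4479) = −65.8 × 2.0079 = -132 meV.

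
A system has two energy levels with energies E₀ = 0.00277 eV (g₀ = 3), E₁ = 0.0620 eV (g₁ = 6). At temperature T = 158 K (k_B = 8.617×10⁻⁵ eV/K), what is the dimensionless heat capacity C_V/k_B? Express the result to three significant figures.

k_BT = 8.617×10⁻⁵ × 158 K = 0.013615 eV.
Eᵢ/kT = 0.20345, 4.5538.
Z = Σ gᵢe^(−Eᵢ/kT) = 3·e^(−0.20345) + 6·e^(−4.5538) = 2.4477 + 0.063163 = 2.5109.
⟨E⟩ = 0.0042599 eV, ⟨E²⟩ = 0.00010418 eV².
C_V/k_B = (⟨E²⟩ − ⟨E⟩²)/(kT)² = (0.00010418 − 0.000018147)/0.00018537 = 0.464.

0.464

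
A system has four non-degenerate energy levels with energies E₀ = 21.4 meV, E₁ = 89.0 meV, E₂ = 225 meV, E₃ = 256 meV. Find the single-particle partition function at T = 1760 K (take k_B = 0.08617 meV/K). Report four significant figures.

k_BT = 0.08617 × 1760 K = 151.659 meV.
Eᵢ/kT = 0.141106, 0.586843, 1.48359, 1.68800.
Z = Σ e^(−Eᵢ/kT) = e^(−0.141106) + e^(−0.586843) + e^(−1.48359) + e^(−1.68800) = 0.868397 + 0.556080 + 0.226822 + 0.184889 = 1.83619.

Z = 1.836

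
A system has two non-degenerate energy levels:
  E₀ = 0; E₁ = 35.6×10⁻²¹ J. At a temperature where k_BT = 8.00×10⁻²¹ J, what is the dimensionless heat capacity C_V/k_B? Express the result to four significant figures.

Eᵢ/kT = 0, 4.45000.
Z = Σ e^(−Eᵢ/kT) = e^(−0) + e^(−4.45000) = 1.00000 + 0.0116786 = 1.01168.
⟨E⟩ = 0.410958, ⟨E²⟩ = 14.6301.
C_V/k_B = (⟨E²⟩ − ⟨E⟩²)/(kT)² = (14.6301 − 0.168886)/64.0000 = 0.2260.

0.2260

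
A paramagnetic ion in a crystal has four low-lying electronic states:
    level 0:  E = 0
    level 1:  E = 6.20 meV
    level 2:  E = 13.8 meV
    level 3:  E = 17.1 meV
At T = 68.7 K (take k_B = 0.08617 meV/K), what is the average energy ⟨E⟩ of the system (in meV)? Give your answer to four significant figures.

k_BT = 0.08617 × 68.7 K = 5.91988 meV.
Eᵢ/kT = 0, 1.04732, 2.33113, 2.88857.
Z = Σ e^(−Eᵢ/kT) = e^(−0) + e^(−1.04732) + e^(−2.33113) + e^(−2.88857) = 1.00000 + 0.350877 + 0.0971859 + 0.0556557 = 1.50372.
⟨E⟩ = Σ Eᵢ e^(−Eᵢ/kT) / Z = (0·1.00000 + 6.20·0.350877 + 13.8·0.0971859 + 17.1·0.0556557) / 1.50372 = 2.972 meV.

2.972 meV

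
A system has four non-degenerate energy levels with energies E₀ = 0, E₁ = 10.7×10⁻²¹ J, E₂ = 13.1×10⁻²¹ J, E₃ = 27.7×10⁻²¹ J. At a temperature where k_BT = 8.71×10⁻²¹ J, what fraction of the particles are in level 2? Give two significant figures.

Eᵢ/kT = 0, 1.228, 1.504, 3.180.
Z = Σ e^(−Eᵢ/kT) = e^(−0) + e^(−1.228) + e^(−1.504) + e^(−3.180) = 1.000 + 0.2929 + 0.2222 + 0.04159 = 1.557.
P₂ = e^(−E₂/kT) / Z = 0.2222/1.557 = 0.14.

0.14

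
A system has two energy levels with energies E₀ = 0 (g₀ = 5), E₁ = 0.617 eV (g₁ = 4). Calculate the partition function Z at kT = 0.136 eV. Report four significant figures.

Eᵢ/kT = 0, 4.53676.
Z = Σ gᵢe^(−Eᵢ/kT) = 5·e^(−0) + 4·e^(−4.53676) = 5.00000 + 0.0428322 = 5.04283.

Z = 5.043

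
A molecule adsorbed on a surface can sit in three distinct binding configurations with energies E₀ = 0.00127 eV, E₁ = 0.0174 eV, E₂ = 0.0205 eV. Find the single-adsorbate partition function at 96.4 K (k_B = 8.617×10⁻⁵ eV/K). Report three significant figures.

Z = 1.07

k_BT = 8.617×10⁻⁵ × 96.4 K = 0.0083068 eV.
Eᵢ/kT = 0.15289, 2.0947, 2.4679.
Z = Σ e^(−Eᵢ/kT) = e^(−0.15289) + e^(−2.0947) + e^(−2.4679) = 0.85822 + 0.12311 + 0.084763 = 1.0661.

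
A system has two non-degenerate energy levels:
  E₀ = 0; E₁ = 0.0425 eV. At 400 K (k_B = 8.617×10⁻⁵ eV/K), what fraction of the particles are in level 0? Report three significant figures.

0.774

k_BT = 8.617×10⁻⁵ × 400 K = 0.034468 eV.
Eᵢ/kT = 0, 1.2330.
Z = Σ e^(−Eᵢ/kT) = e^(−0) + e^(−1.2330) = 1.0000 + 0.29142 = 1.2914.
P₀ = e^(−E₀/kT) / Z = 1.0000/1.2914 = 0.774.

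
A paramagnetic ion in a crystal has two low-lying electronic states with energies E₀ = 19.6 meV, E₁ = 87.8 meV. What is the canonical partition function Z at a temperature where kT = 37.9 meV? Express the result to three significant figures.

Eᵢ/kT = 0.51715, 2.3166.
Z = Σ e^(−Eᵢ/kT) = e^(−0.51715) + e^(−2.3166) = 0.59622 + 0.098608 = 0.69483.

Z = 0.695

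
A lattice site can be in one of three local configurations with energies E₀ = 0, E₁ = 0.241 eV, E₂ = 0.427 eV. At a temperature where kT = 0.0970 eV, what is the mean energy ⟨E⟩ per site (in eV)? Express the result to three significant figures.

Eᵢ/kT = 0, 2.4845, 4.4021.
Z = Σ e^(−Eᵢ/kT) = e^(−0) + e^(−2.4845) + e^(−4.4021) = 1.0000 + 0.083367 + 0.012252 = 1.0956.
⟨E⟩ = Σ Eᵢ e^(−Eᵢ/kT) / Z = (0·1.0000 + 0.241·0.083367 + 0.427·0.012252) / 1.0956 = 0.0231 eV.

0.0231 eV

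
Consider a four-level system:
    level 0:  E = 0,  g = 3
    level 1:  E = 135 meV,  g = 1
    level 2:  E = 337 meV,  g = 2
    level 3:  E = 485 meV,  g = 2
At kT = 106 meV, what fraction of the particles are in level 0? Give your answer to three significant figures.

Eᵢ/kT = 0, 1.2736, 3.1792, 4.5755.
Z = Σ gᵢe^(−Eᵢ/kT) = 3·e^(−0) + 1·e^(−1.2736) + 2·e^(−3.1792) + 2·e^(−4.5755) = 3.0000 + 0.27982 + 0.083238 + 0.020602 = 3.3837.
P₀ = g₀ e^(−E₀/kT) / Z = 3.0000/3.3837 = 0.887.

0.887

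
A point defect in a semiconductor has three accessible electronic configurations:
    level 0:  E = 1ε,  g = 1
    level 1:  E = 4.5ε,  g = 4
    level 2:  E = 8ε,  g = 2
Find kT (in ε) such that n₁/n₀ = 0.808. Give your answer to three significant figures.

n₁/n₀ = (g₁/g₀) exp[−(E₁−E₀)/kT] = 0.808.
⇒ (E₁−E₀)/kT = ln((4/1)/0.808) = ln(4.9505) = 1.5995.
kT = 3.5ε / 1.5995 = 2.19 ε.

2.19 ε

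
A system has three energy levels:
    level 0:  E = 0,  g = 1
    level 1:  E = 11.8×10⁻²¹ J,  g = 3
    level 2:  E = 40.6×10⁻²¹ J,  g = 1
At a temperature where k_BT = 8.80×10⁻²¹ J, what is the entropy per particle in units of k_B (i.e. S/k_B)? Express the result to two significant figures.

Eᵢ/kT = 0, 1.341, 4.614.
Z = Σ gᵢe^(−Eᵢ/kT) = 1·e^(−0) + 3·e^(−1.341) + 1·e^(−4.614) = 1.000 + 0.7848 + 0.009912 = 1.795.
⟨E⟩ = Σ EᵢPᵢ = 5.383 ×10⁻²¹ J.
S/k_B = ln Z + ⟨E⟩/kT = ln(1.795) + 5.383/8.80 = 0.5850 + 0.6117 = 1.2.

1.2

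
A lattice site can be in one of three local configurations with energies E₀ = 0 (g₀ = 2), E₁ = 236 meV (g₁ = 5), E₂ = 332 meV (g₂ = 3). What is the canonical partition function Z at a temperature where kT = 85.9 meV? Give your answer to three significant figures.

Eᵢ/kT = 0, 2.7474, 3.8650.
Z = Σ gᵢe^(−Eᵢ/kT) = 2·e^(−0) + 5·e^(−2.7474) + 3·e^(−3.8650) = 2.0000 + 0.32047 + 0.062889 = 2.3834.

Z = 2.38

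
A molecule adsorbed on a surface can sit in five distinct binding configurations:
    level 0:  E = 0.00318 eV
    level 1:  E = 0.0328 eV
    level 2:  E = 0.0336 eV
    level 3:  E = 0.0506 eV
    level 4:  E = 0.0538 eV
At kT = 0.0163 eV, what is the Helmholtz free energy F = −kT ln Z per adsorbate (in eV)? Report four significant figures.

-0.002496 eV

Eᵢ/kT = 0.195092, 2.01227, 2.06135, 3.10429, 3.30061.
Z = Σ e^(−Eᵢ/kT) = e^(−0.195092) + e^(−2.01227) + e^(−2.06135) + e^(−3.10429) + e^(−3.30061) = 0.822759 + 0.133685 + 0.127282 + 0.0448564 + 0.0368607 = 1.16544.
F = −kT ln Z = −0.0163 × ln(1.16544) = −0.0163 × 0.153099 = -0.002496 eV.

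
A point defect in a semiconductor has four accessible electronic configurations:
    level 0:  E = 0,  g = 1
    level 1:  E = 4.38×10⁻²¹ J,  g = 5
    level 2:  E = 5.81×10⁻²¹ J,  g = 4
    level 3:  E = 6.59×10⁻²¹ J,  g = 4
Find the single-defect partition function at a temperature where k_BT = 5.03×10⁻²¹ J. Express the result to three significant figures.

Eᵢ/kT = 0, 0.87078, 1.1551, 1.3101.
Z = Σ gᵢe^(−Eᵢ/kT) = 1·e^(−0) + 5·e^(−0.87078) + 4·e^(−1.1551) + 4·e^(−1.3101) = 1.0000 + 2.0931 + 1.2601 + 1.0792 = 5.4324.

Z = 5.43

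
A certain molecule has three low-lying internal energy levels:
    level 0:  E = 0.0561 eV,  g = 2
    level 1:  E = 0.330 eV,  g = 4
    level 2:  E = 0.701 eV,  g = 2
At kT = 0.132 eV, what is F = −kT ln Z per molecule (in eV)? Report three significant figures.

-0.0658 eV

Eᵢ/kT = 0.42500, 2.5000, 5.3106.
Z = Σ gᵢe^(−Eᵢ/kT) = 2·e^(−0.42500) + 4·e^(−2.5000) + 2·e^(−5.3106) = 1.3075 + 0.32834 + 0.0098779 = 1.6457.
F = −kT ln Z = −0.132 × ln(1.6457) = −0.132 × 0.49817 = -0.0658 eV.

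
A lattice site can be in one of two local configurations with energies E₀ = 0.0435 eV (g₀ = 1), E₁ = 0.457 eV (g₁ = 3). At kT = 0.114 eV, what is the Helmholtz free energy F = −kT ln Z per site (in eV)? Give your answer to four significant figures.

Eᵢ/kT = 0.381579, 4.00877.
Z = Σ gᵢe^(−Eᵢ/kT) = 1·e^(−0.381579) + 3·e^(−4.00877) = 0.682782 + 0.0544671 = 0.737249.
F = −kT ln Z = −0.114 × ln(0.737249) = −0.114 × -0.304830 = 0.03475 eV.

0.03475 eV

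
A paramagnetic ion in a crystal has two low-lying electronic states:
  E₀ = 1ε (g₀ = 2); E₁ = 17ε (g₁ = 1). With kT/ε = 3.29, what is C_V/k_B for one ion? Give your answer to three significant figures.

Eᵢ/kT = 0.30395, 5.1672.
Z = Σ gᵢe^(−Eᵢ/kT) = 2·e^(−0.30395) + 1·e^(−5.1672) = 1.4758 + 0.0057005 = 1.4815.
⟨E⟩ = 1.0616 ε, ⟨E²⟩ = 2.1082 ε².
C_V/k_B = (⟨E²⟩ − ⟨E⟩²)/(kT)² = (2.1082 − 1.1270)/10.824 = 0.0907.

0.0907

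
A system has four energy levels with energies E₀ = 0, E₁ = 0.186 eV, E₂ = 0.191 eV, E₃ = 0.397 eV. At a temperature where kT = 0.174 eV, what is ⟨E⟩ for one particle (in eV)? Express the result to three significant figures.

Eᵢ/kT = 0, 1.0690, 1.0977, 2.2816.
Z = Σ e^(−Eᵢ/kT) = e^(−0) + e^(−1.0690) + e^(−1.0977) + e^(−2.2816) = 1.0000 + 0.34335 + 0.33364 + 0.10212 = 1.7791.
⟨E⟩ = Σ Eᵢ e^(−Eᵢ/kT) / Z = (0·1.0000 + 0.186·0.34335 + 0.191·0.33364 + 0.397·0.10212) / 1.7791 = 0.0945 eV.

0.0945 eV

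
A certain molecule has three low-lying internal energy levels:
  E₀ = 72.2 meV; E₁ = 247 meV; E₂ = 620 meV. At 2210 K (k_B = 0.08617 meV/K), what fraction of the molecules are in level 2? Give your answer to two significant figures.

k_BT = 0.08617 × 2210 K = 190.4 meV.
Eᵢ/kT = 0.3792, 1.297, 3.256.
Z = Σ e^(−Eᵢ/kT) = e^(−0.3792) + e^(−1.297) + e^(−3.256) = 0.6844 + 0.2734 + 0.03854 = 0.9963.
P₂ = e^(−E₂/kT) / Z = 0.03854/0.9963 = 0.039.

0.039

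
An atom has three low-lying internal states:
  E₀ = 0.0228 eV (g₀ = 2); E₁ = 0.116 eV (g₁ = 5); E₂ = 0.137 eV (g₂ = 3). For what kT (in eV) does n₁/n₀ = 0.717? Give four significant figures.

0.07462 eV

n₁/n₀ = (g₁/g₀) exp[−(E₁−E₀)/kT] = 0.717.
⇒ (E₁−E₀)/kT = ln((5/2)/0.717) = ln(3.48675) = 1.24897.
kT = 0.0932 eV / 1.24897 = 0.07462 eV.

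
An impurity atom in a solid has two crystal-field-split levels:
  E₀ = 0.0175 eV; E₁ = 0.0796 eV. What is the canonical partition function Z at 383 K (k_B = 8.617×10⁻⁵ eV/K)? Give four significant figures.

k_BT = 8.617×10⁻⁵ × 383 K = 0.0330031 eV.
Eᵢ/kT = 0.530253, 2.41189.
Z = Σ e^(−Eᵢ/kT) = e^(−0.530253) + e^(−2.41189) = 0.588456 + 0.0896457 = 0.678102.

Z = 0.6781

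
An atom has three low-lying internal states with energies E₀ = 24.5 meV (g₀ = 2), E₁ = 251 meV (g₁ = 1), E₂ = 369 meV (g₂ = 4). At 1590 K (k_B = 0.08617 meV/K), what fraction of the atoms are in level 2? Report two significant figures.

k_BT = 0.08617 × 1590 K = 137.0 meV.
Eᵢ/kT = 0.1788, 1.832, 2.693.
Z = Σ gᵢe^(−Eᵢ/kT) = 2·e^(−0.1788) + 1·e^(−1.832) + 4·e^(−2.693) = 1.673 + 0.1601 + 0.2707 = 2.104.
P₂ = g₂ e^(−E₂/kT) / Z = 0.2707/2.104 = 0.13.

0.13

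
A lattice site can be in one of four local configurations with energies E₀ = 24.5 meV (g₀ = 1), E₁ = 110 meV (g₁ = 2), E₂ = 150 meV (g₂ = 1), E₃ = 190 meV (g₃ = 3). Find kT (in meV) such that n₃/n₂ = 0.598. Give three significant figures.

n₃/n₂ = (g₃/g₂) exp[−(E₃−E₂)/kT] = 0.598.
⇒ (E₃−E₂)/kT = ln((3/1)/0.598) = ln(5.0167) = 1.6128.
kT = 40 meV / 1.6128 = 24.8 meV.

24.8 meV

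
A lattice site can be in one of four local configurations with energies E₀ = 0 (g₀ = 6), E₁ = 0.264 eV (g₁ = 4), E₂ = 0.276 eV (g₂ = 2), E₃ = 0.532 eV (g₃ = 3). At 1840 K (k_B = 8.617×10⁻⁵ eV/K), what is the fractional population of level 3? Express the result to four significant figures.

k_BT = 8.617×10⁻⁵ × 1840 K = 0.158553 eV.
Eᵢ/kT = 0, 1.66506, 1.74074, 3.35534.
Z = Σ gᵢe^(−Eᵢ/kT) = 6·e^(−0) + 4·e^(−1.66506) + 2·e^(−1.74074) + 3·e^(−3.35534) = 6.00000 + 0.756717 + 0.350781 + 0.104693 = 7.21219.
P₃ = g₃ e^(−E₃/kT) / Z = 0.104693/7.21219 = 0.01452.

0.01452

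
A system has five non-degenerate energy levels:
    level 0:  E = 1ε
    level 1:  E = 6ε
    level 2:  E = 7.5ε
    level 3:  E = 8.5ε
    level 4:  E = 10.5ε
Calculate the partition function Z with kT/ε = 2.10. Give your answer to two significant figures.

Z = 0.73

Eᵢ/kT = 0.4762, 2.857, 3.571, 4.048, 5.000.
Z = Σ e^(−Eᵢ/kT) = e^(−0.4762) + e^(−2.857) + e^(−3.571) + e^(−4.048) + e^(−5.000) = 0.6211 + 0.05744 + 0.02813 + 0.01746 + 0.006738 = 0.7309.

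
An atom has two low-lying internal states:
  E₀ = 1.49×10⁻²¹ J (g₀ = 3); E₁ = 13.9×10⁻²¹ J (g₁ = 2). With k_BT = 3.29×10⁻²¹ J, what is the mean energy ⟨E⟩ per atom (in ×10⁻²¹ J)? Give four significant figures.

1.677 ×10⁻²¹ J

Eᵢ/kT = 0.452888, 4.22492.
Z = Σ gᵢe^(−Eᵢ/kT) = 3·e^(−0.452888) + 2·e^(−4.22492) = 1.90737 + 0.0292530 = 1.93662.
⟨E⟩ = Σ Eᵢ gᵢe^(−Eᵢ/kT) / Z = (1.49·1.90737 + 13.9·0.0292530) / 1.93662 = 1.677 ×10⁻²¹ J.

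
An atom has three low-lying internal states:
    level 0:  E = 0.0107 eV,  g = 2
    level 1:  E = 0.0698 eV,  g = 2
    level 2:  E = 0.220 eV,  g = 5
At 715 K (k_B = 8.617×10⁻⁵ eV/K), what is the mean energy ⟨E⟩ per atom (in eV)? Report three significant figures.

k_BT = 8.617×10⁻⁵ × 715 K = 0.061612 eV.
Eᵢ/kT = 0.17367, 1.1329, 3.5707.
Z = Σ gᵢe^(−Eᵢ/kT) = 2·e^(−0.17367) + 2·e^(−1.1329) + 5·e^(−3.5707) = 1.6811 + 0.64420 + 0.14068 = 2.4660.
⟨E⟩ = Σ Eᵢ gᵢe^(−Eᵢ/kT) / Z = (0.0107·1.6811 + 0.0698·0.64420 + 0.220·0.14068) / 2.4660 = 0.0381 eV.

0.0381 eV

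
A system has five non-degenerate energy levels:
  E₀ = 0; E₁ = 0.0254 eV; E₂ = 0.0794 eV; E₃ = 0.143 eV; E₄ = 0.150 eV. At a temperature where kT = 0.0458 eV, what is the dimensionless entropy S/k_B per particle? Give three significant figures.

1.09

Eᵢ/kT = 0, 0.55459, 1.7336, 3.1223, 3.2751.
Z = Σ e^(−Eᵢ/kT) = e^(−0) + e^(−0.55459) + e^(−1.7336) + e^(−3.1223) + e^(−3.2751) = 1.0000 + 0.57431 + 0.17665 + 0.044056 + 0.037813 = 1.8328.
⟨E⟩ = Σ EᵢPᵢ = 0.022144 eV.
S/k_B = ln Z + ⟨E⟩/kT = ln(1.8328) + 0.022144/0.0458 = 0.60584 + 0.48349 = 1.09.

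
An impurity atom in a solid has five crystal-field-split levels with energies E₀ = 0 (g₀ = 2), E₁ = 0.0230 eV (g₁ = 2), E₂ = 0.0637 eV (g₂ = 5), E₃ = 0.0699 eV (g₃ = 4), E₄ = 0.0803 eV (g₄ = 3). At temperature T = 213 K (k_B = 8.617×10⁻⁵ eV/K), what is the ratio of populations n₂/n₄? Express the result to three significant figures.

k_BT = 8.617×10⁻⁵ × 213 K = 0.018354 eV.
n₂/n₄ = (g₂/g₄) exp[−(E₂−E₄)/kT] = (5/3) × exp(−(-0.0166 eV)/(0.018354 eV)) = (5/3) × exp(0.90444) = 4.12.

4.12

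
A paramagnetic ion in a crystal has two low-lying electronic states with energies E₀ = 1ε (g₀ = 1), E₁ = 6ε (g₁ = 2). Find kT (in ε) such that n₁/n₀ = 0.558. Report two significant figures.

3.9 ε

n₁/n₀ = (g₁/g₀) exp[−(E₁−E₀)/kT] = 0.558.
⇒ (E₁−E₀)/kT = ln((2/1)/0.558) = ln(3.584) = 1.276.
kT = 5ε / 1.276 = 3.9 ε.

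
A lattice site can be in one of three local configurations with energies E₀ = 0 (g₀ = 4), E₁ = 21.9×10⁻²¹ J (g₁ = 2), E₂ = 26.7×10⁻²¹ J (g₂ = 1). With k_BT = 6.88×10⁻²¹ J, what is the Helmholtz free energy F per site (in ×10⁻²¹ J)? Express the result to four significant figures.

Eᵢ/kT = 0, 3.18314, 3.88081.
Z = Σ gᵢe^(−Eᵢ/kT) = 4·e^(−0) + 2·e^(−3.18314) + 1·e^(−3.88081) = 4.00000 + 0.0829106 + 0.0206341 = 4.10354.
F = −kT ln Z = −6.88 × ln(4.10354) = −6.88 × 1.41185 = -9.714 ×10⁻²¹ J.

-9.714 ×10⁻²¹ J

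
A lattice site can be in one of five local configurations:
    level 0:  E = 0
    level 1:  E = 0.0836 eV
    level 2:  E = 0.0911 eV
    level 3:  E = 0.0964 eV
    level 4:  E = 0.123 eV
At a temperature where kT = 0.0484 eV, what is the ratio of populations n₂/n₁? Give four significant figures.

0.8565

n₂/n₁ = exp[−(E₂−E₁)/kT] = exp(−(0.0075 eV)/(0.0484 eV)) = exp(-0.154959) = 0.8565.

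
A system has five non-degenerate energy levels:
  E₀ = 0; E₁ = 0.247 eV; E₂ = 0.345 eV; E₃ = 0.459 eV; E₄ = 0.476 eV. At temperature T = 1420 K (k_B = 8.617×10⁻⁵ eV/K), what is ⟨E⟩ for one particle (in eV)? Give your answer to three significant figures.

0.0598 eV

k_BT = 8.617×10⁻⁵ × 1420 K = 0.12236 eV.
Eᵢ/kT = 0, 2.0186, 2.8195, 3.7512, 3.8902.
Z = Σ e^(−Eᵢ/kT) = e^(−0) + e^(−2.0186) + e^(−2.8195) + e^(−3.7512) + e^(−3.8902) = 1.0000 + 0.13284 + 0.059636 + 0.023490 + 0.020441 = 1.2364.
⟨E⟩ = Σ Eᵢ e^(−Eᵢ/kT) / Z = (0·1.0000 + 0.247·0.13284 + 0.345·0.059636 + 0.459·0.023490 + 0.476·0.020441) / 1.2364 = 0.0598 eV.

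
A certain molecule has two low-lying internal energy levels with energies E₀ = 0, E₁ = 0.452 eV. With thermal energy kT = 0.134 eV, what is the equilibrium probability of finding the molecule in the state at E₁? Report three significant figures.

Eᵢ/kT = 0, 3.3731.
Z = Σ e^(−Eᵢ/kT) = e^(−0) + e^(−3.3731) = 1.0000 + 0.034283 = 1.0343.
P₁ = e^(−E₁/kT) / Z = 0.034283/1.0343 = 0.0331.

0.0331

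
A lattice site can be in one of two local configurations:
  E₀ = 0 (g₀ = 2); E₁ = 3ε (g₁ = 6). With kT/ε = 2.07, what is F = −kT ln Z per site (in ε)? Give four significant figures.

Eᵢ/kT = 0, 1.44928.
Z = Σ gᵢe^(−Eᵢ/kT) = 2·e^(−0) + 6·e^(−1.44928) = 2.00000 + 1.40844 = 3.40844.
F = −kT ln Z = −2.07 × ln(3.40844) = −2.07 × 1.22625 = -2.538 ε.

-2.538 ε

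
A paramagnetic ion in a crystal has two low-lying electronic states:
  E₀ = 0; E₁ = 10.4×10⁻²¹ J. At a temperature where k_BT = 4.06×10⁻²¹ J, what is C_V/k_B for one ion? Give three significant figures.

Eᵢ/kT = 0, 2.5616.
Z = Σ e^(−Eᵢ/kT) = e^(−0) + e^(−2.5616) = 1.0000 + 0.077181 = 1.0772.
⟨E⟩ = 0.74516, ⟨E²⟩ = 7.7496.
C_V/k_B = (⟨E²⟩ − ⟨E⟩²)/(kT)² = (7.7496 − 0.55526)/16.484 = 0.436.

0.436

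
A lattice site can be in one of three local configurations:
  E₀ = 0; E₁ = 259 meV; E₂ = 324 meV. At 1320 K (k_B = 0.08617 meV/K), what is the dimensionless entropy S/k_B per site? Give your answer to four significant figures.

0.4923

k_BT = 0.08617 × 1320 K = 113.744 meV.
Eᵢ/kT = 0, 2.27704, 2.84850.
Z = Σ e^(−Eᵢ/kT) = e^(−0) + e^(−2.27704) + e^(−2.84850) = 1.00000 + 0.102587 + 0.0579312 = 1.16052.
⟨E⟩ = Σ EᵢPᵢ = 39.0685 meV.
S/k_B = ln Z + ⟨E⟩/kT = ln(1.16052) + 39.0685/113.744 = 0.148868 + 0.343477 = 0.4923.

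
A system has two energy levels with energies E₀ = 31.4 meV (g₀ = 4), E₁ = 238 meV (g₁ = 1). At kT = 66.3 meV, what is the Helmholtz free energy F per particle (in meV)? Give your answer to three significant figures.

-61.2 meV

Eᵢ/kT = 0.47360, 3.5897.
Z = Σ gᵢe^(−Eᵢ/kT) = 4·e^(−0.47360) + 1·e^(−3.5897) = 2.4910 + 0.027607 = 2.5186.
F = −kT ln Z = −66.3 × ln(2.5186) = −66.3 × 0.92370 = -61.2 meV.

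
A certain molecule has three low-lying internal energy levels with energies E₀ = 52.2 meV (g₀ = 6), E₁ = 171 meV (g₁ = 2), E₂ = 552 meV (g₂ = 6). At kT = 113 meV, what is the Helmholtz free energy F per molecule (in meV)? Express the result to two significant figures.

-160 meV

Eᵢ/kT = 0.4619, 1.513, 4.885.
Z = Σ gᵢe^(−Eᵢ/kT) = 6·e^(−0.4619) + 2·e^(−1.513) + 6·e^(−4.885) = 3.781 + 0.4405 + 0.04535 = 4.267.
F = −kT ln Z = −113 × ln(4.267) = −113 × 1.451 = -160 meV.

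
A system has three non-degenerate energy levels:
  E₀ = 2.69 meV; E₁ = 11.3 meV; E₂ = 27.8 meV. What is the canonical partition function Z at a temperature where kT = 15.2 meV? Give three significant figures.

Eᵢ/kT = 0.17697, 0.74342, 1.8289.
Z = Σ e^(−Eᵢ/kT) = e^(−0.17697) + e^(−0.74342) + e^(−1.8289) = 0.83780 + 0.47548 + 0.16059 = 1.4739.

Z = 1.47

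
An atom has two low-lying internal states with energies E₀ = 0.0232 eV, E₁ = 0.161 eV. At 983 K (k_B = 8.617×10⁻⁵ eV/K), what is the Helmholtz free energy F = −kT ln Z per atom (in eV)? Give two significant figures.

0.0080 eV

k_BT = 8.617×10⁻⁵ × 983 K = 0.08471 eV.
Eᵢ/kT = 0.2739, 1.901.
Z = Σ e^(−Eᵢ/kT) = e^(−0.2739) + e^(−1.901) = 0.7604 + 0.1494 = 0.9098.
F = −kT ln Z = −0.08471 × ln(0.9098) = −0.08471 × -0.09453 = 0.0080 eV.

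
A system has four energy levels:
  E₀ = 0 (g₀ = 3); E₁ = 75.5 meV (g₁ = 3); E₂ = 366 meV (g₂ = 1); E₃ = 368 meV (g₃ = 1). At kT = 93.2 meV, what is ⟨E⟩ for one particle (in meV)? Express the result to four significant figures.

26.31 meV

Eᵢ/kT = 0, 0.810086, 3.92704, 3.94850.
Z = Σ gᵢe^(−Eᵢ/kT) = 3·e^(−0) + 3·e^(−0.810086) + 1·e^(−3.92704) + 1·e^(−3.94850) = 3.00000 + 1.33446 + 0.0197019 + 0.0192836 = 4.37345.
⟨E⟩ = Σ Eᵢ gᵢe^(−Eᵢ/kT) / Z = (0·3.00000 + 75.5·1.33446 + 366·0.0197019 + 368·0.0192836) / 4.37345 = 26.31 meV.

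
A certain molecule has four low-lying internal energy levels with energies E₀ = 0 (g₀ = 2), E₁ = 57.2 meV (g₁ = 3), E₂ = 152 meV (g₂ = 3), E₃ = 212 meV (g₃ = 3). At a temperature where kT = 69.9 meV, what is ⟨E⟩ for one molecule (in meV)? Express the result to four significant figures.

Eᵢ/kT = 0, 0.818312, 2.17454, 3.03290.
Z = Σ gᵢe^(−Eᵢ/kT) = 2·e^(−0) + 3·e^(−0.818312) + 3·e^(−2.17454) + 3·e^(−3.03290) = 2.00000 + 1.32353 + 0.340981 + 0.144527 = 3.80904.
⟨E⟩ = Σ Eᵢ gᵢe^(−Eᵢ/kT) / Z = (0·2.00000 + 57.2·1.32353 + 152·0.340981 + 212·0.144527) / 3.80904 = 41.53 meV.

41.53 meV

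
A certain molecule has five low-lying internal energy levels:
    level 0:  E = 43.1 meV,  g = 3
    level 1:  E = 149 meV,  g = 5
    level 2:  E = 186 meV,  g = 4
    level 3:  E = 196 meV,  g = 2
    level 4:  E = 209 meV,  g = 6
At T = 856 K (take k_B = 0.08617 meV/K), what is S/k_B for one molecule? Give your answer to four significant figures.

2.576

k_BT = 0.08617 × 856 K = 73.7615 meV.
Eᵢ/kT = 0.584316, 2.02002, 2.52164, 2.65721, 2.83346.
Z = Σ gᵢe^(−Eᵢ/kT) = 3·e^(−0.584316) + 5·e^(−2.02002) + 4·e^(−2.52164) + 2·e^(−2.65721) + 6·e^(−2.83346) = 1.67246 + 0.663264 + 0.321311 + 0.140287 + 0.352854 = 3.15018.
⟨E⟩ = Σ EᵢPᵢ = 105.364 meV.
S/k_B = ln Z + ⟨E⟩/kT = ln(3.15018) + 105.364/73.7615 = 1.14746 + 1.42844 = 2.576.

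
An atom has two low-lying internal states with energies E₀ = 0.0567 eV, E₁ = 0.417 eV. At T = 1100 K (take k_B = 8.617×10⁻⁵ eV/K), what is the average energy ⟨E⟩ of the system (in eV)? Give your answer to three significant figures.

k_BT = 8.617×10⁻⁵ × 1100 K = 0.094787 eV.
Eᵢ/kT = 0.59818, 4.3993.
Z = Σ e^(−Eᵢ/kT) = e^(−0.59818) + e^(−4.3993) = 0.54981 + 0.012286 = 0.56210.
⟨E⟩ = Σ Eᵢ e^(−Eᵢ/kT) / Z = (0.0567·0.54981 + 0.417·0.012286) / 0.56210 = 0.0646 eV.

0.0646 eV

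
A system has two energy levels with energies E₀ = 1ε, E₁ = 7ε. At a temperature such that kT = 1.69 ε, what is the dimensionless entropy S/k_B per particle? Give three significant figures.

0.127

Eᵢ/kT = 0.59172, 4.1420.
Z = Σ e^(−Eᵢ/kT) = e^(−0.59172) + e^(−4.1420) = 0.55337 + 0.015891 = 0.56926.
⟨E⟩ = Σ EᵢPᵢ = 1.1675 ε.
S/k_B = ln Z + ⟨E⟩/kT = ln(0.56926) + 1.1675/1.69 = -0.56342 + 0.69083 = 0.127.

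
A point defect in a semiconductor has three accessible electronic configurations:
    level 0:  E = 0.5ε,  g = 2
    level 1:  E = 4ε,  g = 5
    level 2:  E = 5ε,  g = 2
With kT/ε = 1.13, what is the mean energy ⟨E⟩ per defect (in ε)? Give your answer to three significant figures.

0.923 ε

Eᵢ/kT = 0.44248, 3.5398, 4.4248.
Z = Σ gᵢe^(−Eᵢ/kT) = 2·e^(−0.44248) + 5·e^(−3.5398) + 2·e^(−4.4248) = 1.2849 + 0.14510 + 0.023953 = 1.4540.
⟨E⟩ = Σ Eᵢ gᵢe^(−Eᵢ/kT) / Z = (0.5·1.2849 + 4·0.14510 + 5·0.023953) / 1.4540 = 0.923 ε.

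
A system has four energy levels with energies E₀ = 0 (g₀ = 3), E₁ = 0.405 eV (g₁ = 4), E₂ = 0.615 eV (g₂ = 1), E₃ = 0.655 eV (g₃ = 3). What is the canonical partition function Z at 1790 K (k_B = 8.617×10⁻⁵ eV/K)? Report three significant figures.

Z = 3.35

k_BT = 8.617×10⁻⁵ × 1790 K = 0.15424 eV.
Eᵢ/kT = 0, 2.6258, 3.9873, 4.2466.
Z = Σ gᵢe^(−Eᵢ/kT) = 3·e^(−0) + 4·e^(−2.6258) + 1·e^(−3.9873) + 3·e^(−4.2466) = 3.0000 + 0.28953 + 0.018550 + 0.042938 = 3.3510.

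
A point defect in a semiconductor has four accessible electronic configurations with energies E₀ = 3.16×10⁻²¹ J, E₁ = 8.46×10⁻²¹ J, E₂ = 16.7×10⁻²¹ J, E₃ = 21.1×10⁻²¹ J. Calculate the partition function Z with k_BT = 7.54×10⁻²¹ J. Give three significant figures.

Eᵢ/kT = 0.41910, 1.1220, 2.2149, 2.7984.
Z = Σ e^(−Eᵢ/kT) = e^(−0.41910) + e^(−1.1220) + e^(−2.2149) + e^(−2.7984) = 0.65764 + 0.32563 + 0.10916 + 0.060907 = 1.1533.

Z = 1.15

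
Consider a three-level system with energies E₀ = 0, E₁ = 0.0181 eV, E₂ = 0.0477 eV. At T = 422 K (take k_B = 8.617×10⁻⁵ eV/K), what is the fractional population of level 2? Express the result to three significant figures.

0.143

k_BT = 8.617×10⁻⁵ × 422 K = 0.036364 eV.
Eᵢ/kT = 0, 0.49775, 1.3117.
Z = Σ e^(−Eᵢ/kT) = e^(−0) + e^(−0.49775) + e^(−1.3117) = 1.0000 + 0.60790 + 0.26936 = 1.8773.
P₂ = e^(−E₂/kT) / Z = 0.26936/1.8773 = 0.143.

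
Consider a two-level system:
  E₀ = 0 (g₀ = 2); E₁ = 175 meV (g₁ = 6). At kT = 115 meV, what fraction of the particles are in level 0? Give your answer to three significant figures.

0.604

Eᵢ/kT = 0, 1.5217.
Z = Σ gᵢe^(−Eᵢ/kT) = 2·e^(−0) + 6·e^(−1.5217) = 2.0000 + 1.3100 = 3.3100.
P₀ = g₀ e^(−E₀/kT) / Z = 2.0000/3.3100 = 0.604.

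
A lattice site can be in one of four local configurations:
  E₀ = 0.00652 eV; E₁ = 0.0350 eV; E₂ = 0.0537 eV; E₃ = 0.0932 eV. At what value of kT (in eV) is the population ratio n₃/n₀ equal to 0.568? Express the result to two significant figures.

n₃/n₀ = exp[−(E₃−E₀)/kT] = 0.568.
⇒ (E₃−E₀)/kT = ln(1/0.568) = ln(1.761) = 0.5659.
kT = 0.08668 eV / 0.5659 = 0.15 eV.

0.15 eV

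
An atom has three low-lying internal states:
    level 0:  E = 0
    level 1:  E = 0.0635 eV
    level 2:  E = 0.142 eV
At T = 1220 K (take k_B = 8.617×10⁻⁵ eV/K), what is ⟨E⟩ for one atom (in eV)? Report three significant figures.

0.0396 eV

k_BT = 8.617×10⁻⁵ × 1220 K = 0.10513 eV.
Eᵢ/kT = 0, 0.60401, 1.3507.
Z = Σ e^(−Eᵢ/kT) = e^(−0) + e^(−0.60401) + e^(−1.3507) = 1.0000 + 0.54662 + 0.25906 = 1.8057.
⟨E⟩ = Σ Eᵢ e^(−Eᵢ/kT) / Z = (0·1.0000 + 0.0635·0.54662 + 0.142·0.25906) / 1.8057 = 0.0396 eV.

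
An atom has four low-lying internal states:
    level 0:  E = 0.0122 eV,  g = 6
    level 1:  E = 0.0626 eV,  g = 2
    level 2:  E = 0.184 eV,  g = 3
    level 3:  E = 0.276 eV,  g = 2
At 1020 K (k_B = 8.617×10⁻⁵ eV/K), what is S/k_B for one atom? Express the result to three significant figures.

k_BT = 8.617×10⁻⁵ × 1020 K = 0.087893 eV.
Eᵢ/kT = 0.13881, 0.71223, 2.0935, 3.1402.
Z = Σ gᵢe^(−Eᵢ/kT) = 6·e^(−0.13881) + 2·e^(−0.71223) + 3·e^(−2.0935) + 2·e^(−3.1402) = 5.2224 + 0.98110 + 0.36976 + 0.086548 = 6.6598.
⟨E⟩ = Σ EᵢPᵢ = 0.032592 eV.
S/k_B = ln Z + ⟨E⟩/kT = ln(6.6598) + 0.032592/0.087893 = 1.8961 + 0.37081 = 2.27.

2.27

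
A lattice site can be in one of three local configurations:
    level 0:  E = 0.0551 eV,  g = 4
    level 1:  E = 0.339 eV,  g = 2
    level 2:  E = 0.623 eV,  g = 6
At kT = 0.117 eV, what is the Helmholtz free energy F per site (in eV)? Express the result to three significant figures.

-0.113 eV

Eᵢ/kT = 0.47094, 2.8974, 5.3248.
Z = Σ gᵢe^(−Eᵢ/kT) = 4·e^(−0.47094) + 2·e^(−2.8974) + 6·e^(−5.3248) = 2.4977 + 0.11033 + 0.029216 = 2.6372.
F = −kT ln Z = −0.117 × ln(2.6372) = −0.117 × 0.96972 = -0.113 eV.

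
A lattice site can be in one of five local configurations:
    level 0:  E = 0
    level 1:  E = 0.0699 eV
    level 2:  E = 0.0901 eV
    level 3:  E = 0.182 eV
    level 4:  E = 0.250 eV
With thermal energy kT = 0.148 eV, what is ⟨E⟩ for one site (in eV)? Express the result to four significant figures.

0.07259 eV

Eᵢ/kT = 0, 0.472297, 0.608784, 1.22973, 1.68919.
Z = Σ e^(−Eᵢ/kT) = e^(−0) + e^(−0.472297) + e^(−0.608784) + e^(−1.22973) + e^(−1.68919) = 1.00000 + 0.623568 + 0.544012 + 0.292372 + 0.184669 = 2.64462.
⟨E⟩ = Σ Eᵢ e^(−Eᵢ/kT) / Z = (0·1.00000 + 0.0699·0.623568 + 0.0901·0.544012 + 0.182·0.292372 + 0.250·0.184669) / 2.64462 = 0.07259 eV.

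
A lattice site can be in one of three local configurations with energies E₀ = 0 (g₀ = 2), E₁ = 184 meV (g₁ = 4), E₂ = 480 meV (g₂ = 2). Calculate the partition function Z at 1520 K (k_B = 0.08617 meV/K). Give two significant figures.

Z = 3.0

k_BT = 0.08617 × 1520 K = 131.0 meV.
Eᵢ/kT = 0, 1.405, 3.664.
Z = Σ gᵢe^(−Eᵢ/kT) = 2·e^(−0) + 4·e^(−1.405) + 2·e^(−3.664) = 2.000 + 0.9815 + 0.05126 = 3.033.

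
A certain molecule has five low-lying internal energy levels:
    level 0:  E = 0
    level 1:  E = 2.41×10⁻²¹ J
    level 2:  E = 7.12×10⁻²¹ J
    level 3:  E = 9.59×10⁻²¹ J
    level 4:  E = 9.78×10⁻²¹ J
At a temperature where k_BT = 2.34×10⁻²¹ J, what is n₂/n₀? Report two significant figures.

0.048

n₂/n₀ = exp[−(E₂−E₀)/kT] = exp(−(7.12 ×10⁻²¹ J)/(2.34 ×10⁻²¹ J)) = exp(-3.043) = 0.048.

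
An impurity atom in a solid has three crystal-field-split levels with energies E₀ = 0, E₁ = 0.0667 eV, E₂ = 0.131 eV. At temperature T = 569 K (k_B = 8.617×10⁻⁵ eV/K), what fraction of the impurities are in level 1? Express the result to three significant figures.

k_BT = 8.617×10⁻⁵ × 569 K = 0.049031 eV.
Eᵢ/kT = 0, 1.3604, 2.6718.
Z = Σ e^(−Eᵢ/kT) = e^(−0) + e^(−1.3604) + e^(−2.6718) = 1.0000 + 0.25656 + 0.069128 = 1.3257.
P₁ = e^(−E₁/kT) / Z = 0.25656/1.3257 = 0.194.

0.194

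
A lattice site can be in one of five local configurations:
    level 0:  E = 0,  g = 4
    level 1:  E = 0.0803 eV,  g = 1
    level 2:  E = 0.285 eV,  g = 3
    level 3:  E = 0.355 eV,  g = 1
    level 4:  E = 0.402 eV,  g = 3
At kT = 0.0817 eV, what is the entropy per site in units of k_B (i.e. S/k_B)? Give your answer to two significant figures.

1.7

Eᵢ/kT = 0, 0.9829, 3.488, 4.345, 4.920.
Z = Σ gᵢe^(−Eᵢ/kT) = 4·e^(−0) + 1·e^(−0.9829) + 3·e^(−3.488) + 1·e^(−4.345) + 3·e^(−4.920) = 4.000 + 0.3742 + 0.09169 + 0.01297 + 0.02190 = 4.501.
⟨E⟩ = Σ EᵢPᵢ = 0.01546 eV.
S/k_B = ln Z + ⟨E⟩/kT = ln(4.501) + 0.01546/0.0817 = 1.504 + 0.1892 = 1.7.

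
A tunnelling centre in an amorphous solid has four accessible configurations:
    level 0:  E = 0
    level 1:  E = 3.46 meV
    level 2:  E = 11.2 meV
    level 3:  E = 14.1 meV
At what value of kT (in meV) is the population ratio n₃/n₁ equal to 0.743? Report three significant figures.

35.8 meV

n₃/n₁ = exp[−(E₃−E₁)/kT] = 0.743.
⇒ (E₃−E₁)/kT = ln(1/0.743) = ln(1.3459) = 0.29706.
kT = 10.64 meV / 0.29706 = 35.8 meV.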